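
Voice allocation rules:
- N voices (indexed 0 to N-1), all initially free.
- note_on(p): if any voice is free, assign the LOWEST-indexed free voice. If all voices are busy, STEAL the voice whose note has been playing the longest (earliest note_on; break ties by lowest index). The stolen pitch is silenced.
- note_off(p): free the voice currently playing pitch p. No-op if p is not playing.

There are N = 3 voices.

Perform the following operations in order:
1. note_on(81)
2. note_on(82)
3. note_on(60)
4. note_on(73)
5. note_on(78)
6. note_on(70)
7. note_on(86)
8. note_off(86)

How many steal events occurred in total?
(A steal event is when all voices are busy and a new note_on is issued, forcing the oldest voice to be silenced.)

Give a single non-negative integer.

Answer: 4

Derivation:
Op 1: note_on(81): voice 0 is free -> assigned | voices=[81 - -]
Op 2: note_on(82): voice 1 is free -> assigned | voices=[81 82 -]
Op 3: note_on(60): voice 2 is free -> assigned | voices=[81 82 60]
Op 4: note_on(73): all voices busy, STEAL voice 0 (pitch 81, oldest) -> assign | voices=[73 82 60]
Op 5: note_on(78): all voices busy, STEAL voice 1 (pitch 82, oldest) -> assign | voices=[73 78 60]
Op 6: note_on(70): all voices busy, STEAL voice 2 (pitch 60, oldest) -> assign | voices=[73 78 70]
Op 7: note_on(86): all voices busy, STEAL voice 0 (pitch 73, oldest) -> assign | voices=[86 78 70]
Op 8: note_off(86): free voice 0 | voices=[- 78 70]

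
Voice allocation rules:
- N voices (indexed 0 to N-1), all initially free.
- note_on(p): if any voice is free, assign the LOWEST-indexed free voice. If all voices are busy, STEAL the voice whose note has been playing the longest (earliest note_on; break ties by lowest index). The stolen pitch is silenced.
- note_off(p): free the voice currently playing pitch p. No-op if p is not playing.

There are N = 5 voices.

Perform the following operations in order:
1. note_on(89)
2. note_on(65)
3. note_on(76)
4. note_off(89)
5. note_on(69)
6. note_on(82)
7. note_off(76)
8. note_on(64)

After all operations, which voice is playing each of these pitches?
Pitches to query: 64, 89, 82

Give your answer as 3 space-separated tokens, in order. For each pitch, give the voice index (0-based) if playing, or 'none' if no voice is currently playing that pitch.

Op 1: note_on(89): voice 0 is free -> assigned | voices=[89 - - - -]
Op 2: note_on(65): voice 1 is free -> assigned | voices=[89 65 - - -]
Op 3: note_on(76): voice 2 is free -> assigned | voices=[89 65 76 - -]
Op 4: note_off(89): free voice 0 | voices=[- 65 76 - -]
Op 5: note_on(69): voice 0 is free -> assigned | voices=[69 65 76 - -]
Op 6: note_on(82): voice 3 is free -> assigned | voices=[69 65 76 82 -]
Op 7: note_off(76): free voice 2 | voices=[69 65 - 82 -]
Op 8: note_on(64): voice 2 is free -> assigned | voices=[69 65 64 82 -]

Answer: 2 none 3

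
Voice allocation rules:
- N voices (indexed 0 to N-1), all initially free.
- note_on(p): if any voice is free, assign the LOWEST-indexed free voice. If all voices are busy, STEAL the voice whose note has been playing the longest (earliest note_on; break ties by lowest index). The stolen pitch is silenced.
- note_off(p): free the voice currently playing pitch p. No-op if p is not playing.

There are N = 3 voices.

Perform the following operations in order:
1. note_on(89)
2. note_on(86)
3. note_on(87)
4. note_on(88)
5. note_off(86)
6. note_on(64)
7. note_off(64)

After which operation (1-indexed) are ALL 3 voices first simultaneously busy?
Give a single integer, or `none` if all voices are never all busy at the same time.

Op 1: note_on(89): voice 0 is free -> assigned | voices=[89 - -]
Op 2: note_on(86): voice 1 is free -> assigned | voices=[89 86 -]
Op 3: note_on(87): voice 2 is free -> assigned | voices=[89 86 87]
Op 4: note_on(88): all voices busy, STEAL voice 0 (pitch 89, oldest) -> assign | voices=[88 86 87]
Op 5: note_off(86): free voice 1 | voices=[88 - 87]
Op 6: note_on(64): voice 1 is free -> assigned | voices=[88 64 87]
Op 7: note_off(64): free voice 1 | voices=[88 - 87]

Answer: 3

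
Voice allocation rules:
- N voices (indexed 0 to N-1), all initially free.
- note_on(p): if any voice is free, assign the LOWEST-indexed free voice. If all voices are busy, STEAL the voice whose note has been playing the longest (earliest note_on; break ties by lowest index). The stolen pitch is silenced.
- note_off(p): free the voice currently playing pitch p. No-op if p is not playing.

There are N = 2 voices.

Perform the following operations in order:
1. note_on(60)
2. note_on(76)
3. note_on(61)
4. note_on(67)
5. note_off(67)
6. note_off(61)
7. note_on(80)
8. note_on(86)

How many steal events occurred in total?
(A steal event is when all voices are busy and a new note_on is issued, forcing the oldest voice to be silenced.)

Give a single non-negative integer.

Answer: 2

Derivation:
Op 1: note_on(60): voice 0 is free -> assigned | voices=[60 -]
Op 2: note_on(76): voice 1 is free -> assigned | voices=[60 76]
Op 3: note_on(61): all voices busy, STEAL voice 0 (pitch 60, oldest) -> assign | voices=[61 76]
Op 4: note_on(67): all voices busy, STEAL voice 1 (pitch 76, oldest) -> assign | voices=[61 67]
Op 5: note_off(67): free voice 1 | voices=[61 -]
Op 6: note_off(61): free voice 0 | voices=[- -]
Op 7: note_on(80): voice 0 is free -> assigned | voices=[80 -]
Op 8: note_on(86): voice 1 is free -> assigned | voices=[80 86]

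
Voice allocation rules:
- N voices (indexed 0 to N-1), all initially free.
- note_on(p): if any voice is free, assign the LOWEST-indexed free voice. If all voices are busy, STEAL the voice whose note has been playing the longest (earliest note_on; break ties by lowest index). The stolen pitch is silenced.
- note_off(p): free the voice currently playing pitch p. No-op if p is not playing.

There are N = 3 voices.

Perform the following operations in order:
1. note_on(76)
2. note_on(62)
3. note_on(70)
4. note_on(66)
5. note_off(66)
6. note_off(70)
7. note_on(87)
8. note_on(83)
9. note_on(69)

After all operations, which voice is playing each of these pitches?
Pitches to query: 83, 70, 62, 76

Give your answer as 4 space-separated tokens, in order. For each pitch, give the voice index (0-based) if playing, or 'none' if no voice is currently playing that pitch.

Answer: 2 none none none

Derivation:
Op 1: note_on(76): voice 0 is free -> assigned | voices=[76 - -]
Op 2: note_on(62): voice 1 is free -> assigned | voices=[76 62 -]
Op 3: note_on(70): voice 2 is free -> assigned | voices=[76 62 70]
Op 4: note_on(66): all voices busy, STEAL voice 0 (pitch 76, oldest) -> assign | voices=[66 62 70]
Op 5: note_off(66): free voice 0 | voices=[- 62 70]
Op 6: note_off(70): free voice 2 | voices=[- 62 -]
Op 7: note_on(87): voice 0 is free -> assigned | voices=[87 62 -]
Op 8: note_on(83): voice 2 is free -> assigned | voices=[87 62 83]
Op 9: note_on(69): all voices busy, STEAL voice 1 (pitch 62, oldest) -> assign | voices=[87 69 83]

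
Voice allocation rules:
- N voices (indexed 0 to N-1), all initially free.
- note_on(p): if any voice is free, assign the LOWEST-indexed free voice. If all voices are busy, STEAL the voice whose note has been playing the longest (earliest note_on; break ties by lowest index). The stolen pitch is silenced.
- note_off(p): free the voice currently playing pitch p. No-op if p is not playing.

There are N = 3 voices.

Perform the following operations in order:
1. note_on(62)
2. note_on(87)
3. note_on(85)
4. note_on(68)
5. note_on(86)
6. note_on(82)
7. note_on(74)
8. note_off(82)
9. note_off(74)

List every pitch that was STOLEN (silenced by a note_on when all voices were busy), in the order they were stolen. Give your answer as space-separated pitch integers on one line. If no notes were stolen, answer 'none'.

Answer: 62 87 85 68

Derivation:
Op 1: note_on(62): voice 0 is free -> assigned | voices=[62 - -]
Op 2: note_on(87): voice 1 is free -> assigned | voices=[62 87 -]
Op 3: note_on(85): voice 2 is free -> assigned | voices=[62 87 85]
Op 4: note_on(68): all voices busy, STEAL voice 0 (pitch 62, oldest) -> assign | voices=[68 87 85]
Op 5: note_on(86): all voices busy, STEAL voice 1 (pitch 87, oldest) -> assign | voices=[68 86 85]
Op 6: note_on(82): all voices busy, STEAL voice 2 (pitch 85, oldest) -> assign | voices=[68 86 82]
Op 7: note_on(74): all voices busy, STEAL voice 0 (pitch 68, oldest) -> assign | voices=[74 86 82]
Op 8: note_off(82): free voice 2 | voices=[74 86 -]
Op 9: note_off(74): free voice 0 | voices=[- 86 -]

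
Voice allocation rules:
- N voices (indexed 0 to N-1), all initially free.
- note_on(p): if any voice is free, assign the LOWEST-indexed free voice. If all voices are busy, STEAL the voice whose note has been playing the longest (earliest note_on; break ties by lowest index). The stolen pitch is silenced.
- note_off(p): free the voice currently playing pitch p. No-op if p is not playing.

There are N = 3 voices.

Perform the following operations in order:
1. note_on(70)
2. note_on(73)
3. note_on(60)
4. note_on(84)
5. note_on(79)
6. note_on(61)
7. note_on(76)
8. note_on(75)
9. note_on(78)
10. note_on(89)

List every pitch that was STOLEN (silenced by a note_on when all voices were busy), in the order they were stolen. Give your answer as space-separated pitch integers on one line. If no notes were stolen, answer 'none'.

Answer: 70 73 60 84 79 61 76

Derivation:
Op 1: note_on(70): voice 0 is free -> assigned | voices=[70 - -]
Op 2: note_on(73): voice 1 is free -> assigned | voices=[70 73 -]
Op 3: note_on(60): voice 2 is free -> assigned | voices=[70 73 60]
Op 4: note_on(84): all voices busy, STEAL voice 0 (pitch 70, oldest) -> assign | voices=[84 73 60]
Op 5: note_on(79): all voices busy, STEAL voice 1 (pitch 73, oldest) -> assign | voices=[84 79 60]
Op 6: note_on(61): all voices busy, STEAL voice 2 (pitch 60, oldest) -> assign | voices=[84 79 61]
Op 7: note_on(76): all voices busy, STEAL voice 0 (pitch 84, oldest) -> assign | voices=[76 79 61]
Op 8: note_on(75): all voices busy, STEAL voice 1 (pitch 79, oldest) -> assign | voices=[76 75 61]
Op 9: note_on(78): all voices busy, STEAL voice 2 (pitch 61, oldest) -> assign | voices=[76 75 78]
Op 10: note_on(89): all voices busy, STEAL voice 0 (pitch 76, oldest) -> assign | voices=[89 75 78]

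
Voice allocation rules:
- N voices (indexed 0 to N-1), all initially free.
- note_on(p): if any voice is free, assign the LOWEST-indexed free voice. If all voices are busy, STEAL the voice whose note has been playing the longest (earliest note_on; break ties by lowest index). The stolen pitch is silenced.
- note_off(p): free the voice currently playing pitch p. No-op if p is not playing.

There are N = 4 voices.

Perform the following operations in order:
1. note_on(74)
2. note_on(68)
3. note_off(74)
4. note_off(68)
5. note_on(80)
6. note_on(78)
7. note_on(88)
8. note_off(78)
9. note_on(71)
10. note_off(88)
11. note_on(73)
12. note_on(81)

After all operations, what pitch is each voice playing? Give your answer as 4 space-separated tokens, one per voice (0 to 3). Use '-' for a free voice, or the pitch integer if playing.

Op 1: note_on(74): voice 0 is free -> assigned | voices=[74 - - -]
Op 2: note_on(68): voice 1 is free -> assigned | voices=[74 68 - -]
Op 3: note_off(74): free voice 0 | voices=[- 68 - -]
Op 4: note_off(68): free voice 1 | voices=[- - - -]
Op 5: note_on(80): voice 0 is free -> assigned | voices=[80 - - -]
Op 6: note_on(78): voice 1 is free -> assigned | voices=[80 78 - -]
Op 7: note_on(88): voice 2 is free -> assigned | voices=[80 78 88 -]
Op 8: note_off(78): free voice 1 | voices=[80 - 88 -]
Op 9: note_on(71): voice 1 is free -> assigned | voices=[80 71 88 -]
Op 10: note_off(88): free voice 2 | voices=[80 71 - -]
Op 11: note_on(73): voice 2 is free -> assigned | voices=[80 71 73 -]
Op 12: note_on(81): voice 3 is free -> assigned | voices=[80 71 73 81]

Answer: 80 71 73 81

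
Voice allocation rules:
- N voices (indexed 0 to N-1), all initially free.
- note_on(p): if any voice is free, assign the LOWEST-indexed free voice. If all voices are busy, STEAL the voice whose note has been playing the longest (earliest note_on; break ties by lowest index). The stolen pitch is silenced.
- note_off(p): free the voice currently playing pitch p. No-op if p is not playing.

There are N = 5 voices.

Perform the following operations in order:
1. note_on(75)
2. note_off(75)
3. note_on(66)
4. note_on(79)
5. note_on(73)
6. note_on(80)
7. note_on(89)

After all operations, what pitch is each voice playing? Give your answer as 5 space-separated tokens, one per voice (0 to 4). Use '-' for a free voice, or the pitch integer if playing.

Op 1: note_on(75): voice 0 is free -> assigned | voices=[75 - - - -]
Op 2: note_off(75): free voice 0 | voices=[- - - - -]
Op 3: note_on(66): voice 0 is free -> assigned | voices=[66 - - - -]
Op 4: note_on(79): voice 1 is free -> assigned | voices=[66 79 - - -]
Op 5: note_on(73): voice 2 is free -> assigned | voices=[66 79 73 - -]
Op 6: note_on(80): voice 3 is free -> assigned | voices=[66 79 73 80 -]
Op 7: note_on(89): voice 4 is free -> assigned | voices=[66 79 73 80 89]

Answer: 66 79 73 80 89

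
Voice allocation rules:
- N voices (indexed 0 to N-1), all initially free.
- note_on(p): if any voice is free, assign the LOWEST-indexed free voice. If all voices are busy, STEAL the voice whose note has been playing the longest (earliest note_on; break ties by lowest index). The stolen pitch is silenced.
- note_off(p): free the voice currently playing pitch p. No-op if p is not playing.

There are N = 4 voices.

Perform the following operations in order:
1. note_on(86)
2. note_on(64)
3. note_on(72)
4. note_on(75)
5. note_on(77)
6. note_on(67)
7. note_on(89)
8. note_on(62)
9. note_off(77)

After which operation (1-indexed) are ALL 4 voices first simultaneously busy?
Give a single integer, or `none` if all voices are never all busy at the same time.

Op 1: note_on(86): voice 0 is free -> assigned | voices=[86 - - -]
Op 2: note_on(64): voice 1 is free -> assigned | voices=[86 64 - -]
Op 3: note_on(72): voice 2 is free -> assigned | voices=[86 64 72 -]
Op 4: note_on(75): voice 3 is free -> assigned | voices=[86 64 72 75]
Op 5: note_on(77): all voices busy, STEAL voice 0 (pitch 86, oldest) -> assign | voices=[77 64 72 75]
Op 6: note_on(67): all voices busy, STEAL voice 1 (pitch 64, oldest) -> assign | voices=[77 67 72 75]
Op 7: note_on(89): all voices busy, STEAL voice 2 (pitch 72, oldest) -> assign | voices=[77 67 89 75]
Op 8: note_on(62): all voices busy, STEAL voice 3 (pitch 75, oldest) -> assign | voices=[77 67 89 62]
Op 9: note_off(77): free voice 0 | voices=[- 67 89 62]

Answer: 4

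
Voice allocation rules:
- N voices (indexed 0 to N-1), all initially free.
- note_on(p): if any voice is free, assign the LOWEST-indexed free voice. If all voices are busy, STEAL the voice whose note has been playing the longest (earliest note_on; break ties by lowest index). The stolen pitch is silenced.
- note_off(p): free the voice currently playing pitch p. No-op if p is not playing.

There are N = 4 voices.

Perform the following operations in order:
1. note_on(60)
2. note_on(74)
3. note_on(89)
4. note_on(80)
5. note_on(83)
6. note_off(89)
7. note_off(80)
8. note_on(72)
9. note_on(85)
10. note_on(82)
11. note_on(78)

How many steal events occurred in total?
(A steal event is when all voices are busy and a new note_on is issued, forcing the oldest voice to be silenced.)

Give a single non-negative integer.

Answer: 3

Derivation:
Op 1: note_on(60): voice 0 is free -> assigned | voices=[60 - - -]
Op 2: note_on(74): voice 1 is free -> assigned | voices=[60 74 - -]
Op 3: note_on(89): voice 2 is free -> assigned | voices=[60 74 89 -]
Op 4: note_on(80): voice 3 is free -> assigned | voices=[60 74 89 80]
Op 5: note_on(83): all voices busy, STEAL voice 0 (pitch 60, oldest) -> assign | voices=[83 74 89 80]
Op 6: note_off(89): free voice 2 | voices=[83 74 - 80]
Op 7: note_off(80): free voice 3 | voices=[83 74 - -]
Op 8: note_on(72): voice 2 is free -> assigned | voices=[83 74 72 -]
Op 9: note_on(85): voice 3 is free -> assigned | voices=[83 74 72 85]
Op 10: note_on(82): all voices busy, STEAL voice 1 (pitch 74, oldest) -> assign | voices=[83 82 72 85]
Op 11: note_on(78): all voices busy, STEAL voice 0 (pitch 83, oldest) -> assign | voices=[78 82 72 85]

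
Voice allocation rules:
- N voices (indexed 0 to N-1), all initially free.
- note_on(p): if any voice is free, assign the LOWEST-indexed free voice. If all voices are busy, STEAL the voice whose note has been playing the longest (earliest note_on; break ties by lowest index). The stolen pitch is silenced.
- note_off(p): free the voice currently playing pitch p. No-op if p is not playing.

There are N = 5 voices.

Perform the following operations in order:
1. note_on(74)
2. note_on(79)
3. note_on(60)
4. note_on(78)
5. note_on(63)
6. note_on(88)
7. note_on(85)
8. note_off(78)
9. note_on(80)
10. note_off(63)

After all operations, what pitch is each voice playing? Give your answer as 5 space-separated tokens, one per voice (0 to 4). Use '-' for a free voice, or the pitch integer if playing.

Answer: 88 85 60 80 -

Derivation:
Op 1: note_on(74): voice 0 is free -> assigned | voices=[74 - - - -]
Op 2: note_on(79): voice 1 is free -> assigned | voices=[74 79 - - -]
Op 3: note_on(60): voice 2 is free -> assigned | voices=[74 79 60 - -]
Op 4: note_on(78): voice 3 is free -> assigned | voices=[74 79 60 78 -]
Op 5: note_on(63): voice 4 is free -> assigned | voices=[74 79 60 78 63]
Op 6: note_on(88): all voices busy, STEAL voice 0 (pitch 74, oldest) -> assign | voices=[88 79 60 78 63]
Op 7: note_on(85): all voices busy, STEAL voice 1 (pitch 79, oldest) -> assign | voices=[88 85 60 78 63]
Op 8: note_off(78): free voice 3 | voices=[88 85 60 - 63]
Op 9: note_on(80): voice 3 is free -> assigned | voices=[88 85 60 80 63]
Op 10: note_off(63): free voice 4 | voices=[88 85 60 80 -]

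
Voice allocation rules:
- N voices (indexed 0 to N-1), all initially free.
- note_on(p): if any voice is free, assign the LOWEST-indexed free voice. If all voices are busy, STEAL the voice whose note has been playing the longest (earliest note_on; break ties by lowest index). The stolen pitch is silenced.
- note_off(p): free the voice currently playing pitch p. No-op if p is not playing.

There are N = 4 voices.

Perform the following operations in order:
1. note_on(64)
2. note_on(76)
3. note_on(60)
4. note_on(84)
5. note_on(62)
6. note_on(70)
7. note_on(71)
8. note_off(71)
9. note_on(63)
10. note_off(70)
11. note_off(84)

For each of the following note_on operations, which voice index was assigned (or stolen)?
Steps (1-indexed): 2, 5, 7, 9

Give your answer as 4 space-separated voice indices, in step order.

Op 1: note_on(64): voice 0 is free -> assigned | voices=[64 - - -]
Op 2: note_on(76): voice 1 is free -> assigned | voices=[64 76 - -]
Op 3: note_on(60): voice 2 is free -> assigned | voices=[64 76 60 -]
Op 4: note_on(84): voice 3 is free -> assigned | voices=[64 76 60 84]
Op 5: note_on(62): all voices busy, STEAL voice 0 (pitch 64, oldest) -> assign | voices=[62 76 60 84]
Op 6: note_on(70): all voices busy, STEAL voice 1 (pitch 76, oldest) -> assign | voices=[62 70 60 84]
Op 7: note_on(71): all voices busy, STEAL voice 2 (pitch 60, oldest) -> assign | voices=[62 70 71 84]
Op 8: note_off(71): free voice 2 | voices=[62 70 - 84]
Op 9: note_on(63): voice 2 is free -> assigned | voices=[62 70 63 84]
Op 10: note_off(70): free voice 1 | voices=[62 - 63 84]
Op 11: note_off(84): free voice 3 | voices=[62 - 63 -]

Answer: 1 0 2 2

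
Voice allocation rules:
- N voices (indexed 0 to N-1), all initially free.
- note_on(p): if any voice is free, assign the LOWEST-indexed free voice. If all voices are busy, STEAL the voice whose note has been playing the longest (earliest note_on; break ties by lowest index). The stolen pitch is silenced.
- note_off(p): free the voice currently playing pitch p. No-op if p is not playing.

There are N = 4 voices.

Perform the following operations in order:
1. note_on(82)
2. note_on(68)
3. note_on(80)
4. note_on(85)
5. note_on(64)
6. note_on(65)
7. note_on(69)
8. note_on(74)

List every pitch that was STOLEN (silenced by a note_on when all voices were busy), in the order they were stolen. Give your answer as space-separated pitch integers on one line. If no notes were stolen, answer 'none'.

Op 1: note_on(82): voice 0 is free -> assigned | voices=[82 - - -]
Op 2: note_on(68): voice 1 is free -> assigned | voices=[82 68 - -]
Op 3: note_on(80): voice 2 is free -> assigned | voices=[82 68 80 -]
Op 4: note_on(85): voice 3 is free -> assigned | voices=[82 68 80 85]
Op 5: note_on(64): all voices busy, STEAL voice 0 (pitch 82, oldest) -> assign | voices=[64 68 80 85]
Op 6: note_on(65): all voices busy, STEAL voice 1 (pitch 68, oldest) -> assign | voices=[64 65 80 85]
Op 7: note_on(69): all voices busy, STEAL voice 2 (pitch 80, oldest) -> assign | voices=[64 65 69 85]
Op 8: note_on(74): all voices busy, STEAL voice 3 (pitch 85, oldest) -> assign | voices=[64 65 69 74]

Answer: 82 68 80 85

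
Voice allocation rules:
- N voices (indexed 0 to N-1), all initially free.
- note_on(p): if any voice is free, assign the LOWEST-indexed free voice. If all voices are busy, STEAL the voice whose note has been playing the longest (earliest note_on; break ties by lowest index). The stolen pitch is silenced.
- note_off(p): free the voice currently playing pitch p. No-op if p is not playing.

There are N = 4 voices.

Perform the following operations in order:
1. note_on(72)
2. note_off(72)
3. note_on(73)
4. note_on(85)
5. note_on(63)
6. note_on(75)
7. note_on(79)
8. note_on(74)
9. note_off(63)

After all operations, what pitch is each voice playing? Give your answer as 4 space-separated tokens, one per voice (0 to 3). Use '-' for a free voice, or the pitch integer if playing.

Answer: 79 74 - 75

Derivation:
Op 1: note_on(72): voice 0 is free -> assigned | voices=[72 - - -]
Op 2: note_off(72): free voice 0 | voices=[- - - -]
Op 3: note_on(73): voice 0 is free -> assigned | voices=[73 - - -]
Op 4: note_on(85): voice 1 is free -> assigned | voices=[73 85 - -]
Op 5: note_on(63): voice 2 is free -> assigned | voices=[73 85 63 -]
Op 6: note_on(75): voice 3 is free -> assigned | voices=[73 85 63 75]
Op 7: note_on(79): all voices busy, STEAL voice 0 (pitch 73, oldest) -> assign | voices=[79 85 63 75]
Op 8: note_on(74): all voices busy, STEAL voice 1 (pitch 85, oldest) -> assign | voices=[79 74 63 75]
Op 9: note_off(63): free voice 2 | voices=[79 74 - 75]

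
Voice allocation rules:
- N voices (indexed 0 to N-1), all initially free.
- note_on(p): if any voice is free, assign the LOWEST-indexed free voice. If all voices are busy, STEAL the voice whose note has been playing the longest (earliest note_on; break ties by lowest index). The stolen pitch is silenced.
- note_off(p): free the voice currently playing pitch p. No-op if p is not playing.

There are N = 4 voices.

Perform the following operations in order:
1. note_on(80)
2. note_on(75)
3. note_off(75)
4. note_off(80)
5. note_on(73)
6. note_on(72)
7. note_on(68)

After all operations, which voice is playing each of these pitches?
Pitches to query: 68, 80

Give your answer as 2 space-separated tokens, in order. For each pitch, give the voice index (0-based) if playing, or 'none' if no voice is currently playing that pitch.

Op 1: note_on(80): voice 0 is free -> assigned | voices=[80 - - -]
Op 2: note_on(75): voice 1 is free -> assigned | voices=[80 75 - -]
Op 3: note_off(75): free voice 1 | voices=[80 - - -]
Op 4: note_off(80): free voice 0 | voices=[- - - -]
Op 5: note_on(73): voice 0 is free -> assigned | voices=[73 - - -]
Op 6: note_on(72): voice 1 is free -> assigned | voices=[73 72 - -]
Op 7: note_on(68): voice 2 is free -> assigned | voices=[73 72 68 -]

Answer: 2 none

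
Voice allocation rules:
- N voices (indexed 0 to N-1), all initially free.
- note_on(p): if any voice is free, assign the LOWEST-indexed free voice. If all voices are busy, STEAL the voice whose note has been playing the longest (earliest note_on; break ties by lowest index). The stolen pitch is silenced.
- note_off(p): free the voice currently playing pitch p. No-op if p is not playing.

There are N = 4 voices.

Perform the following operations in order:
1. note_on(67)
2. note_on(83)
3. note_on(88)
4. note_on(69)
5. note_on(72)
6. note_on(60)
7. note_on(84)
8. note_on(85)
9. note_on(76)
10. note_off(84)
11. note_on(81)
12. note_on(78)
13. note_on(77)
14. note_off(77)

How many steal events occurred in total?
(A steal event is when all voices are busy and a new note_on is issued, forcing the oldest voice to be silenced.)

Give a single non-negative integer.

Answer: 7

Derivation:
Op 1: note_on(67): voice 0 is free -> assigned | voices=[67 - - -]
Op 2: note_on(83): voice 1 is free -> assigned | voices=[67 83 - -]
Op 3: note_on(88): voice 2 is free -> assigned | voices=[67 83 88 -]
Op 4: note_on(69): voice 3 is free -> assigned | voices=[67 83 88 69]
Op 5: note_on(72): all voices busy, STEAL voice 0 (pitch 67, oldest) -> assign | voices=[72 83 88 69]
Op 6: note_on(60): all voices busy, STEAL voice 1 (pitch 83, oldest) -> assign | voices=[72 60 88 69]
Op 7: note_on(84): all voices busy, STEAL voice 2 (pitch 88, oldest) -> assign | voices=[72 60 84 69]
Op 8: note_on(85): all voices busy, STEAL voice 3 (pitch 69, oldest) -> assign | voices=[72 60 84 85]
Op 9: note_on(76): all voices busy, STEAL voice 0 (pitch 72, oldest) -> assign | voices=[76 60 84 85]
Op 10: note_off(84): free voice 2 | voices=[76 60 - 85]
Op 11: note_on(81): voice 2 is free -> assigned | voices=[76 60 81 85]
Op 12: note_on(78): all voices busy, STEAL voice 1 (pitch 60, oldest) -> assign | voices=[76 78 81 85]
Op 13: note_on(77): all voices busy, STEAL voice 3 (pitch 85, oldest) -> assign | voices=[76 78 81 77]
Op 14: note_off(77): free voice 3 | voices=[76 78 81 -]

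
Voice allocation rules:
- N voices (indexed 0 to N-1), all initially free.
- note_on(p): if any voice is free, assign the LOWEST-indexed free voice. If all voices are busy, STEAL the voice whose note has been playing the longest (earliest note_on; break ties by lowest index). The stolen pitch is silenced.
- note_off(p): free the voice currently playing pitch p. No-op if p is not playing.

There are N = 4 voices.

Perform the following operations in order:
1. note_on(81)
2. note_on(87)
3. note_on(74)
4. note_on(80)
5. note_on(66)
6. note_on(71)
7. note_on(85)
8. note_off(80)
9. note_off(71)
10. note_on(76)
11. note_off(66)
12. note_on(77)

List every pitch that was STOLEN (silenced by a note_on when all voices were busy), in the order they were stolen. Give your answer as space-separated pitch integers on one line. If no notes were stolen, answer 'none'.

Op 1: note_on(81): voice 0 is free -> assigned | voices=[81 - - -]
Op 2: note_on(87): voice 1 is free -> assigned | voices=[81 87 - -]
Op 3: note_on(74): voice 2 is free -> assigned | voices=[81 87 74 -]
Op 4: note_on(80): voice 3 is free -> assigned | voices=[81 87 74 80]
Op 5: note_on(66): all voices busy, STEAL voice 0 (pitch 81, oldest) -> assign | voices=[66 87 74 80]
Op 6: note_on(71): all voices busy, STEAL voice 1 (pitch 87, oldest) -> assign | voices=[66 71 74 80]
Op 7: note_on(85): all voices busy, STEAL voice 2 (pitch 74, oldest) -> assign | voices=[66 71 85 80]
Op 8: note_off(80): free voice 3 | voices=[66 71 85 -]
Op 9: note_off(71): free voice 1 | voices=[66 - 85 -]
Op 10: note_on(76): voice 1 is free -> assigned | voices=[66 76 85 -]
Op 11: note_off(66): free voice 0 | voices=[- 76 85 -]
Op 12: note_on(77): voice 0 is free -> assigned | voices=[77 76 85 -]

Answer: 81 87 74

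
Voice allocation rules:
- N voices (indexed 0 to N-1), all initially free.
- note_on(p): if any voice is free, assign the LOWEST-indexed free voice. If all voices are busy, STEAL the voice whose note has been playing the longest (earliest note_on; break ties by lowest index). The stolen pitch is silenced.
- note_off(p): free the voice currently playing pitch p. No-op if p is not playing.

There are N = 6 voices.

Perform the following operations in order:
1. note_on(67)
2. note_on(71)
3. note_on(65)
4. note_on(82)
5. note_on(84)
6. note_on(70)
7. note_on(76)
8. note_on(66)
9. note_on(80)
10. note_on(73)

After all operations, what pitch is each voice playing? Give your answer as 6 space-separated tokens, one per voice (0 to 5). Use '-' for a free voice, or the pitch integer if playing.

Op 1: note_on(67): voice 0 is free -> assigned | voices=[67 - - - - -]
Op 2: note_on(71): voice 1 is free -> assigned | voices=[67 71 - - - -]
Op 3: note_on(65): voice 2 is free -> assigned | voices=[67 71 65 - - -]
Op 4: note_on(82): voice 3 is free -> assigned | voices=[67 71 65 82 - -]
Op 5: note_on(84): voice 4 is free -> assigned | voices=[67 71 65 82 84 -]
Op 6: note_on(70): voice 5 is free -> assigned | voices=[67 71 65 82 84 70]
Op 7: note_on(76): all voices busy, STEAL voice 0 (pitch 67, oldest) -> assign | voices=[76 71 65 82 84 70]
Op 8: note_on(66): all voices busy, STEAL voice 1 (pitch 71, oldest) -> assign | voices=[76 66 65 82 84 70]
Op 9: note_on(80): all voices busy, STEAL voice 2 (pitch 65, oldest) -> assign | voices=[76 66 80 82 84 70]
Op 10: note_on(73): all voices busy, STEAL voice 3 (pitch 82, oldest) -> assign | voices=[76 66 80 73 84 70]

Answer: 76 66 80 73 84 70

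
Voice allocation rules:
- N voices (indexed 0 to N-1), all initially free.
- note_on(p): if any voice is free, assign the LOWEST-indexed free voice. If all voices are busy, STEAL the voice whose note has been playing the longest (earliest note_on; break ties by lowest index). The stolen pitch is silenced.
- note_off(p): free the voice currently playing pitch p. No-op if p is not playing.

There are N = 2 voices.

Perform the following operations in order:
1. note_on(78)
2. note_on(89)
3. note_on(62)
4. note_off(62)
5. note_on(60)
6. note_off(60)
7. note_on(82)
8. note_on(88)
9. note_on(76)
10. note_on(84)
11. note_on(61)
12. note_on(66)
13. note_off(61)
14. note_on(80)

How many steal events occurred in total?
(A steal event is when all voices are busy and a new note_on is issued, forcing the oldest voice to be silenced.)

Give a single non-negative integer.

Answer: 6

Derivation:
Op 1: note_on(78): voice 0 is free -> assigned | voices=[78 -]
Op 2: note_on(89): voice 1 is free -> assigned | voices=[78 89]
Op 3: note_on(62): all voices busy, STEAL voice 0 (pitch 78, oldest) -> assign | voices=[62 89]
Op 4: note_off(62): free voice 0 | voices=[- 89]
Op 5: note_on(60): voice 0 is free -> assigned | voices=[60 89]
Op 6: note_off(60): free voice 0 | voices=[- 89]
Op 7: note_on(82): voice 0 is free -> assigned | voices=[82 89]
Op 8: note_on(88): all voices busy, STEAL voice 1 (pitch 89, oldest) -> assign | voices=[82 88]
Op 9: note_on(76): all voices busy, STEAL voice 0 (pitch 82, oldest) -> assign | voices=[76 88]
Op 10: note_on(84): all voices busy, STEAL voice 1 (pitch 88, oldest) -> assign | voices=[76 84]
Op 11: note_on(61): all voices busy, STEAL voice 0 (pitch 76, oldest) -> assign | voices=[61 84]
Op 12: note_on(66): all voices busy, STEAL voice 1 (pitch 84, oldest) -> assign | voices=[61 66]
Op 13: note_off(61): free voice 0 | voices=[- 66]
Op 14: note_on(80): voice 0 is free -> assigned | voices=[80 66]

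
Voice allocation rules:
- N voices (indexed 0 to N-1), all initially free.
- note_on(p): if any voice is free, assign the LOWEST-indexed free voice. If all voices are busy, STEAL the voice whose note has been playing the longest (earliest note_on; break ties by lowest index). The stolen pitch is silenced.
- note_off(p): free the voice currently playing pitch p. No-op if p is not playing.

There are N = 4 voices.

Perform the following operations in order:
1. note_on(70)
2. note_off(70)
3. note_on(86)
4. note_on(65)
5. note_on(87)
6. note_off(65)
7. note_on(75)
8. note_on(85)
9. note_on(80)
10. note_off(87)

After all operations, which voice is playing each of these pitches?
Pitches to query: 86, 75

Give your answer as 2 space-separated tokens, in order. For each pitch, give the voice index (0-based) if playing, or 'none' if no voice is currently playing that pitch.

Answer: none 1

Derivation:
Op 1: note_on(70): voice 0 is free -> assigned | voices=[70 - - -]
Op 2: note_off(70): free voice 0 | voices=[- - - -]
Op 3: note_on(86): voice 0 is free -> assigned | voices=[86 - - -]
Op 4: note_on(65): voice 1 is free -> assigned | voices=[86 65 - -]
Op 5: note_on(87): voice 2 is free -> assigned | voices=[86 65 87 -]
Op 6: note_off(65): free voice 1 | voices=[86 - 87 -]
Op 7: note_on(75): voice 1 is free -> assigned | voices=[86 75 87 -]
Op 8: note_on(85): voice 3 is free -> assigned | voices=[86 75 87 85]
Op 9: note_on(80): all voices busy, STEAL voice 0 (pitch 86, oldest) -> assign | voices=[80 75 87 85]
Op 10: note_off(87): free voice 2 | voices=[80 75 - 85]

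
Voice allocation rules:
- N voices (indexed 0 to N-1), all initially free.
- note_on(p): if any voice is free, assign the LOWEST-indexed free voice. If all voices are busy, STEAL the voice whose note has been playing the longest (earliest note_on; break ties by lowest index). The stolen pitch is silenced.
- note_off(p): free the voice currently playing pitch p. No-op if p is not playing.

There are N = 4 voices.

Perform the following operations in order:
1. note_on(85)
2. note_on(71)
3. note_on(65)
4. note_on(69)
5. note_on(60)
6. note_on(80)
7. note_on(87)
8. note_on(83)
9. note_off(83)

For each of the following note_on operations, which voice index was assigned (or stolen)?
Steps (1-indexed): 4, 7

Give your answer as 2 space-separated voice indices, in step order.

Op 1: note_on(85): voice 0 is free -> assigned | voices=[85 - - -]
Op 2: note_on(71): voice 1 is free -> assigned | voices=[85 71 - -]
Op 3: note_on(65): voice 2 is free -> assigned | voices=[85 71 65 -]
Op 4: note_on(69): voice 3 is free -> assigned | voices=[85 71 65 69]
Op 5: note_on(60): all voices busy, STEAL voice 0 (pitch 85, oldest) -> assign | voices=[60 71 65 69]
Op 6: note_on(80): all voices busy, STEAL voice 1 (pitch 71, oldest) -> assign | voices=[60 80 65 69]
Op 7: note_on(87): all voices busy, STEAL voice 2 (pitch 65, oldest) -> assign | voices=[60 80 87 69]
Op 8: note_on(83): all voices busy, STEAL voice 3 (pitch 69, oldest) -> assign | voices=[60 80 87 83]
Op 9: note_off(83): free voice 3 | voices=[60 80 87 -]

Answer: 3 2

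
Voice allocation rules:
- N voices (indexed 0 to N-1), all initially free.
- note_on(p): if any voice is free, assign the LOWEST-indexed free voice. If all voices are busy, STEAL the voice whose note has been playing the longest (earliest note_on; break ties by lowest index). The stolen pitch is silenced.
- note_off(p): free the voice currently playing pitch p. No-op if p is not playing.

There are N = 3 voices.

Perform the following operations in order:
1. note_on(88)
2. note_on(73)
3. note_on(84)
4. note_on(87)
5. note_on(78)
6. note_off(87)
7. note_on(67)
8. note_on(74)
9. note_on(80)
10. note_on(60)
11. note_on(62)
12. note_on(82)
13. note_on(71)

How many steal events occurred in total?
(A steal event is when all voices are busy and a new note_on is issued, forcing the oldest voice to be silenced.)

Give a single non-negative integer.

Op 1: note_on(88): voice 0 is free -> assigned | voices=[88 - -]
Op 2: note_on(73): voice 1 is free -> assigned | voices=[88 73 -]
Op 3: note_on(84): voice 2 is free -> assigned | voices=[88 73 84]
Op 4: note_on(87): all voices busy, STEAL voice 0 (pitch 88, oldest) -> assign | voices=[87 73 84]
Op 5: note_on(78): all voices busy, STEAL voice 1 (pitch 73, oldest) -> assign | voices=[87 78 84]
Op 6: note_off(87): free voice 0 | voices=[- 78 84]
Op 7: note_on(67): voice 0 is free -> assigned | voices=[67 78 84]
Op 8: note_on(74): all voices busy, STEAL voice 2 (pitch 84, oldest) -> assign | voices=[67 78 74]
Op 9: note_on(80): all voices busy, STEAL voice 1 (pitch 78, oldest) -> assign | voices=[67 80 74]
Op 10: note_on(60): all voices busy, STEAL voice 0 (pitch 67, oldest) -> assign | voices=[60 80 74]
Op 11: note_on(62): all voices busy, STEAL voice 2 (pitch 74, oldest) -> assign | voices=[60 80 62]
Op 12: note_on(82): all voices busy, STEAL voice 1 (pitch 80, oldest) -> assign | voices=[60 82 62]
Op 13: note_on(71): all voices busy, STEAL voice 0 (pitch 60, oldest) -> assign | voices=[71 82 62]

Answer: 8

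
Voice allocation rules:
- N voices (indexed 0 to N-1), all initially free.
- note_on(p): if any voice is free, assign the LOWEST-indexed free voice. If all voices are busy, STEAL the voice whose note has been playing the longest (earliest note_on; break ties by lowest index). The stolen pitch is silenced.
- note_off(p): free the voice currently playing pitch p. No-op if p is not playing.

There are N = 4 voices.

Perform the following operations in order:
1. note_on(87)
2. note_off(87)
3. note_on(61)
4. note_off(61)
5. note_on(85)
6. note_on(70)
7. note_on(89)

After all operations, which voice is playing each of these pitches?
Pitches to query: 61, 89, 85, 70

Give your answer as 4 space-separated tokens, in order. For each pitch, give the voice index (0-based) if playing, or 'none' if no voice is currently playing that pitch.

Op 1: note_on(87): voice 0 is free -> assigned | voices=[87 - - -]
Op 2: note_off(87): free voice 0 | voices=[- - - -]
Op 3: note_on(61): voice 0 is free -> assigned | voices=[61 - - -]
Op 4: note_off(61): free voice 0 | voices=[- - - -]
Op 5: note_on(85): voice 0 is free -> assigned | voices=[85 - - -]
Op 6: note_on(70): voice 1 is free -> assigned | voices=[85 70 - -]
Op 7: note_on(89): voice 2 is free -> assigned | voices=[85 70 89 -]

Answer: none 2 0 1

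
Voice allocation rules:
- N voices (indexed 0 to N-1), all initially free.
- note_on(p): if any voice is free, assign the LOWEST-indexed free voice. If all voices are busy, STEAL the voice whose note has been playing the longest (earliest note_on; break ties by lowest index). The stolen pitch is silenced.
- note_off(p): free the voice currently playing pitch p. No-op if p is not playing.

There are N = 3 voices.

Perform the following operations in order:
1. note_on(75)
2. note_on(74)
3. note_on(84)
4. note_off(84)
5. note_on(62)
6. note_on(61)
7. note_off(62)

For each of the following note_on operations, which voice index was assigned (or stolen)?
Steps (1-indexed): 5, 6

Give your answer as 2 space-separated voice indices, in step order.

Op 1: note_on(75): voice 0 is free -> assigned | voices=[75 - -]
Op 2: note_on(74): voice 1 is free -> assigned | voices=[75 74 -]
Op 3: note_on(84): voice 2 is free -> assigned | voices=[75 74 84]
Op 4: note_off(84): free voice 2 | voices=[75 74 -]
Op 5: note_on(62): voice 2 is free -> assigned | voices=[75 74 62]
Op 6: note_on(61): all voices busy, STEAL voice 0 (pitch 75, oldest) -> assign | voices=[61 74 62]
Op 7: note_off(62): free voice 2 | voices=[61 74 -]

Answer: 2 0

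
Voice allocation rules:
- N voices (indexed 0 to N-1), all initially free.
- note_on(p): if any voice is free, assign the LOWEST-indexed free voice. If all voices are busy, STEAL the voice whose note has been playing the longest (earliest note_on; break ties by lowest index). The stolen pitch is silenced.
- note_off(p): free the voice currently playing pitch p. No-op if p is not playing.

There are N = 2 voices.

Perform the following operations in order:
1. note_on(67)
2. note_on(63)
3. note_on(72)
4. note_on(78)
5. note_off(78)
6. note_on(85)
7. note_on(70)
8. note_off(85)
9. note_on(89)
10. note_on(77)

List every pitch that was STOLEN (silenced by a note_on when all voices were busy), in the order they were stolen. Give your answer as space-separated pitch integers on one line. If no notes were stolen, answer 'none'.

Op 1: note_on(67): voice 0 is free -> assigned | voices=[67 -]
Op 2: note_on(63): voice 1 is free -> assigned | voices=[67 63]
Op 3: note_on(72): all voices busy, STEAL voice 0 (pitch 67, oldest) -> assign | voices=[72 63]
Op 4: note_on(78): all voices busy, STEAL voice 1 (pitch 63, oldest) -> assign | voices=[72 78]
Op 5: note_off(78): free voice 1 | voices=[72 -]
Op 6: note_on(85): voice 1 is free -> assigned | voices=[72 85]
Op 7: note_on(70): all voices busy, STEAL voice 0 (pitch 72, oldest) -> assign | voices=[70 85]
Op 8: note_off(85): free voice 1 | voices=[70 -]
Op 9: note_on(89): voice 1 is free -> assigned | voices=[70 89]
Op 10: note_on(77): all voices busy, STEAL voice 0 (pitch 70, oldest) -> assign | voices=[77 89]

Answer: 67 63 72 70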